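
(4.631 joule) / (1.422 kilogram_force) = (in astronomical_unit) 2.22e-12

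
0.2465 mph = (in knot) 0.2142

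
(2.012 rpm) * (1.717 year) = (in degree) 6.537e+08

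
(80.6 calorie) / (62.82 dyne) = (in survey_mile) 333.6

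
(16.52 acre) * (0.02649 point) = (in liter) 624.8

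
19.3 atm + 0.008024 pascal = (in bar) 19.56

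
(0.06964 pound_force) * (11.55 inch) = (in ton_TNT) 2.172e-11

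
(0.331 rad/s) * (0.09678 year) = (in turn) 1.608e+05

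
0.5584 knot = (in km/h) 1.034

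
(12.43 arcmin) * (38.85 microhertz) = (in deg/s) 8.048e-06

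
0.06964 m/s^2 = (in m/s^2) 0.06964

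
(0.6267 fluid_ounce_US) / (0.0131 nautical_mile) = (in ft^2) 8.223e-06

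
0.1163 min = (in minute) 0.1163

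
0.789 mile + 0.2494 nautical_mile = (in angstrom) 1.732e+13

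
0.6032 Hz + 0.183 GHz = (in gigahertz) 0.183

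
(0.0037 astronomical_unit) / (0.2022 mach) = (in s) 8.039e+06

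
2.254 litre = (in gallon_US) 0.5954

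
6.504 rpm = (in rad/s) 0.6811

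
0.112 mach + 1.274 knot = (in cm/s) 3879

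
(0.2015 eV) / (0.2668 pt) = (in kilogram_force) 3.498e-17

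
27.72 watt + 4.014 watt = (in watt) 31.73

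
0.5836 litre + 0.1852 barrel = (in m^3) 0.03003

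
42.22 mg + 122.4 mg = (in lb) 0.0003629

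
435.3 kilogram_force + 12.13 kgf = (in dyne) 4.388e+08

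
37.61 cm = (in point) 1066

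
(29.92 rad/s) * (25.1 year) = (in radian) 2.368e+10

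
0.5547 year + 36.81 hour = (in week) 29.14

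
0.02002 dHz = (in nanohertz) 2.002e+06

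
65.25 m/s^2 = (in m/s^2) 65.25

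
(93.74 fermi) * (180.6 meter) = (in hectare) 1.693e-15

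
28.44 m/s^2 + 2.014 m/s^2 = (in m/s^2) 30.45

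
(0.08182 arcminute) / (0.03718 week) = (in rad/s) 1.058e-09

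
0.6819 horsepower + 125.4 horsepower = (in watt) 9.402e+04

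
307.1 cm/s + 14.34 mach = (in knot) 9497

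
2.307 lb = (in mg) 1.046e+06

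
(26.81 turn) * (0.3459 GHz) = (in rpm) 5.564e+11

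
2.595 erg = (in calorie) 6.202e-08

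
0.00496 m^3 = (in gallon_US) 1.31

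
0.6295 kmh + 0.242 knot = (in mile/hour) 0.6696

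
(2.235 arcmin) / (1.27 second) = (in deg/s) 0.02933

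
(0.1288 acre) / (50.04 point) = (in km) 29.53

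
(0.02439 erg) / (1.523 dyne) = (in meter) 0.0001601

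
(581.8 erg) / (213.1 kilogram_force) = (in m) 2.784e-08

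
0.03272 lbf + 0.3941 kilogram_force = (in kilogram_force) 0.4089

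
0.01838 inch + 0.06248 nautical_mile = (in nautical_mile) 0.06248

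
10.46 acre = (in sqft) 4.556e+05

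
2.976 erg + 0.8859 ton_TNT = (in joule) 3.707e+09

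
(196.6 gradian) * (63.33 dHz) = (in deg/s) 1121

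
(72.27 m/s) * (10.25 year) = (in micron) 2.336e+16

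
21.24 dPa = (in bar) 2.124e-05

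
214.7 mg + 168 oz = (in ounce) 168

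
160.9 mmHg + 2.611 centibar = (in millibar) 240.6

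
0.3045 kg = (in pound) 0.6713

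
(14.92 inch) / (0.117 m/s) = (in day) 3.749e-05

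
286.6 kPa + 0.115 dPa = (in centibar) 286.6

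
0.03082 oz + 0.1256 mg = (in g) 0.8739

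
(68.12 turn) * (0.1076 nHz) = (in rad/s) 4.605e-08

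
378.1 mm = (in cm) 37.81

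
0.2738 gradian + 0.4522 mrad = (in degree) 0.2723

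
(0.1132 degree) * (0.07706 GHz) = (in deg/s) 8.723e+06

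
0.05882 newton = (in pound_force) 0.01322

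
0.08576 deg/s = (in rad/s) 0.001497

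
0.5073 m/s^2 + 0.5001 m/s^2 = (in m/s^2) 1.007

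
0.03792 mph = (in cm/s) 1.695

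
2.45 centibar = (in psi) 0.3553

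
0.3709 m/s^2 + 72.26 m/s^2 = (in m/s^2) 72.63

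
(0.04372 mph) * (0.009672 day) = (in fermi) 1.633e+16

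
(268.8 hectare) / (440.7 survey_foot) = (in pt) 5.672e+07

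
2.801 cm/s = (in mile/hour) 0.06266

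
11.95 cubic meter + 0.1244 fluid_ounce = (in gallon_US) 3157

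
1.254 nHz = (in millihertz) 1.254e-06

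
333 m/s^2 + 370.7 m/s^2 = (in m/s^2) 703.7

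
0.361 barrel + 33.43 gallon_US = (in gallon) 48.59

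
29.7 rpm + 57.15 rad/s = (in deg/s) 3453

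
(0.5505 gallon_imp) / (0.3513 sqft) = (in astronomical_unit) 5.126e-13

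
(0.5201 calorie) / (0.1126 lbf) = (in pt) 1.232e+04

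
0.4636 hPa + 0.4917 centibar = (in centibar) 0.5381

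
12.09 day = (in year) 0.03312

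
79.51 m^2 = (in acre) 0.01965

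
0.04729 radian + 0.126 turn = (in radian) 0.839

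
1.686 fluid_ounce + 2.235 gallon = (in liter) 8.51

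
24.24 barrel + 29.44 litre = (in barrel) 24.43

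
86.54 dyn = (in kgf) 8.825e-05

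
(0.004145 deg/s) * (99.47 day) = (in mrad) 6.217e+05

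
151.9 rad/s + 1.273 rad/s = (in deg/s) 8776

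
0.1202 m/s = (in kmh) 0.4327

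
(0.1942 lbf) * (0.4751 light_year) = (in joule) 3.883e+15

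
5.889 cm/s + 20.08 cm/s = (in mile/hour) 0.5809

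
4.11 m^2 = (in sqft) 44.24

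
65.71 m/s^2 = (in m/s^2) 65.71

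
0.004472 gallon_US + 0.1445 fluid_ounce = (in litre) 0.0212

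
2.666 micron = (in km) 2.666e-09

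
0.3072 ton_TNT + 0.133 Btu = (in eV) 8.022e+27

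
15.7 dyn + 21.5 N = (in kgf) 2.192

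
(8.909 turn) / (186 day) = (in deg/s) 0.0001996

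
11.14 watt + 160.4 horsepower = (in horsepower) 160.4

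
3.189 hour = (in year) 0.000364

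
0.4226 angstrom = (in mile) 2.626e-14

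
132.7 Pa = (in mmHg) 0.9953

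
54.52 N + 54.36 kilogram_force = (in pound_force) 132.1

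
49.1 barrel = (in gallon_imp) 1717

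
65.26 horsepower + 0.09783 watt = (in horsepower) 65.26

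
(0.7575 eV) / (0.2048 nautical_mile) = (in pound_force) 7.193e-23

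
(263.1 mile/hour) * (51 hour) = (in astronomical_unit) 0.0001443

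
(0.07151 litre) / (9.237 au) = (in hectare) 5.175e-21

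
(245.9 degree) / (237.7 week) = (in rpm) 2.851e-07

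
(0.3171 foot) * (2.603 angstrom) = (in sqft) 2.708e-10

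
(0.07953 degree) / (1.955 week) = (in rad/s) 1.174e-09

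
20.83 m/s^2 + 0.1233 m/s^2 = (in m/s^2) 20.95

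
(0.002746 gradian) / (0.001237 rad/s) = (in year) 1.106e-09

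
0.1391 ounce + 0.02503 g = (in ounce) 0.14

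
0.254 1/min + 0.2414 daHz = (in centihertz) 241.8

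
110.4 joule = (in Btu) 0.1046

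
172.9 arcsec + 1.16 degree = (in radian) 0.02108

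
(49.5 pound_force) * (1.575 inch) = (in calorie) 2.105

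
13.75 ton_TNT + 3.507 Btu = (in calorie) 1.375e+10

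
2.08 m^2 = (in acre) 0.000514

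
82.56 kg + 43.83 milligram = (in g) 8.256e+04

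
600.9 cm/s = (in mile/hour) 13.44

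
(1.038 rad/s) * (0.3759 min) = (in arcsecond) 4.829e+06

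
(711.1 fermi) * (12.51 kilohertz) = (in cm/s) 8.896e-07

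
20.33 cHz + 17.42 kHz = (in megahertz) 0.01742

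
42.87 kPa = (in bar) 0.4287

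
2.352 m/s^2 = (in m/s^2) 2.352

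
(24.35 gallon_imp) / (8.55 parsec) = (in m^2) 4.196e-19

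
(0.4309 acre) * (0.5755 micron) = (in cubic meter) 0.001004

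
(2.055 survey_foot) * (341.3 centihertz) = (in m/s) 2.138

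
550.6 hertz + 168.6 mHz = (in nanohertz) 5.508e+11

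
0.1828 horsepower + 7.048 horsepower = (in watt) 5392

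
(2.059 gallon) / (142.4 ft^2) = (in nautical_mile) 3.181e-07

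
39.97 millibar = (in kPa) 3.997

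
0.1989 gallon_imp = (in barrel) 0.005687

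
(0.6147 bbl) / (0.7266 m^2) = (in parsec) 4.359e-18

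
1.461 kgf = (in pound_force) 3.221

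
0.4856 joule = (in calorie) 0.1161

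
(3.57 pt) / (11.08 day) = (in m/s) 1.316e-09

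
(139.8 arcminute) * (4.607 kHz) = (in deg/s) 1.073e+04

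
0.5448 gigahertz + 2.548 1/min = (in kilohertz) 5.448e+05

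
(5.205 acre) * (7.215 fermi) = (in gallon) 4.015e-08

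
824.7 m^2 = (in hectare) 0.08247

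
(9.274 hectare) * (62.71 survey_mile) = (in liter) 9.36e+12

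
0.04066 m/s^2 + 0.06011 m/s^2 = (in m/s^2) 0.1008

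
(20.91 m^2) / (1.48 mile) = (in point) 24.89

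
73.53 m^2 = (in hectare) 0.007353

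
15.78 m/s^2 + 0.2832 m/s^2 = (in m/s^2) 16.06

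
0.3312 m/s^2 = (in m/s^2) 0.3312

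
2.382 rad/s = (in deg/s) 136.5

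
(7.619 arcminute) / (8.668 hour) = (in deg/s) 4.069e-06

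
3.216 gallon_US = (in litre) 12.17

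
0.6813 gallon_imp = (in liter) 3.097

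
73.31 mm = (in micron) 7.331e+04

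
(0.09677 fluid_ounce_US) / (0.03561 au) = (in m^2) 5.372e-16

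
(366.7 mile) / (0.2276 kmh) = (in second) 9.334e+06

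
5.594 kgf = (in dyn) 5.486e+06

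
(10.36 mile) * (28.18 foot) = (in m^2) 1.432e+05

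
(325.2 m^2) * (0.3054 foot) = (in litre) 3.027e+04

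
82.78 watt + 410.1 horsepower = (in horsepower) 410.2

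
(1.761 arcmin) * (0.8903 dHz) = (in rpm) 0.0004355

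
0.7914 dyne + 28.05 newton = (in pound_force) 6.306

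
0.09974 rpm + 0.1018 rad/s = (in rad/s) 0.1122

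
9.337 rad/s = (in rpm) 89.16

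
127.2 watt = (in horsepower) 0.1706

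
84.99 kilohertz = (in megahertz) 0.08499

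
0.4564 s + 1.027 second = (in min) 0.02472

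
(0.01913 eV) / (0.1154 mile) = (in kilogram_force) 1.683e-24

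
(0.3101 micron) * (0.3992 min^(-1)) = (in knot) 4.011e-09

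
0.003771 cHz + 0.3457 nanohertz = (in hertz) 3.771e-05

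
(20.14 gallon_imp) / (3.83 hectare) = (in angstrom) 2.391e+04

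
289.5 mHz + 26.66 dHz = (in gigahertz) 2.956e-09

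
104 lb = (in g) 4.717e+04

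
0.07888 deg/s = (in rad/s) 0.001377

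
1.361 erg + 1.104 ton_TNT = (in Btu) 4.378e+06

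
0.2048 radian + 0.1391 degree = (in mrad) 207.2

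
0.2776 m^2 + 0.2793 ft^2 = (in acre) 7.501e-05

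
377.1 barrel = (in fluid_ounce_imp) 2.11e+06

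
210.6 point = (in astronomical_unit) 4.966e-13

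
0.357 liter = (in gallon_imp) 0.07853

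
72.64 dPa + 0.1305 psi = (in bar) 0.00907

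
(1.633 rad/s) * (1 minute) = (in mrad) 9.798e+04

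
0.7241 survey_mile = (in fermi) 1.165e+18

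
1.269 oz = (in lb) 0.07931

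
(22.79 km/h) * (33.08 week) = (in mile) 7.87e+04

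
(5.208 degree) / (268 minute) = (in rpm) 5.398e-05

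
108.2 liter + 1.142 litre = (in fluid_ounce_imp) 3848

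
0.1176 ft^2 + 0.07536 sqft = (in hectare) 1.793e-06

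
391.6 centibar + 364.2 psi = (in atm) 28.65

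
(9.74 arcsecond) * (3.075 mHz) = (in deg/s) 8.32e-06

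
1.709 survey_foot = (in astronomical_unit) 3.482e-12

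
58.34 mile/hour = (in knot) 50.7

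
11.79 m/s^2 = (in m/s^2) 11.79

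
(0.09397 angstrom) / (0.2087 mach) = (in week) 2.186e-19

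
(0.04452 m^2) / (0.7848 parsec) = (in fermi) 0.001838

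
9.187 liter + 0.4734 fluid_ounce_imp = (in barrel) 0.05787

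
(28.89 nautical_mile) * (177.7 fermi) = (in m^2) 9.508e-09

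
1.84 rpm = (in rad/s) 0.1927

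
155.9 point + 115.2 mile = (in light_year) 1.96e-11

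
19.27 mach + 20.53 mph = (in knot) 1.277e+04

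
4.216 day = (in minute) 6071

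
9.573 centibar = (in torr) 71.8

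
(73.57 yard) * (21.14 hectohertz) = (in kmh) 5.12e+05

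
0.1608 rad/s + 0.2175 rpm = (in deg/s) 10.52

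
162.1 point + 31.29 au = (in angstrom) 4.681e+22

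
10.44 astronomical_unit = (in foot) 5.124e+12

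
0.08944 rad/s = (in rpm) 0.8541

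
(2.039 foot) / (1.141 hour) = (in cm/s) 0.01513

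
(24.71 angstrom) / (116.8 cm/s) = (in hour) 5.877e-13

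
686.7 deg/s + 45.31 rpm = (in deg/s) 958.6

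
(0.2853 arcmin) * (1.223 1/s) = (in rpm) 0.0009692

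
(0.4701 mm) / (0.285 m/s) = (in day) 1.909e-08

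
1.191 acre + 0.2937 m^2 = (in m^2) 4820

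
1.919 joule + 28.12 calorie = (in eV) 7.463e+20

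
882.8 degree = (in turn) 2.452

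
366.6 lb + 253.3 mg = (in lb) 366.6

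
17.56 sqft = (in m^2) 1.631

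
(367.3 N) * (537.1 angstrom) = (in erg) 197.3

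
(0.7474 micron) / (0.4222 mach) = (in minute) 8.665e-11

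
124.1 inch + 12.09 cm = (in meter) 3.273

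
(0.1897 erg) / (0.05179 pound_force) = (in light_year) 8.704e-24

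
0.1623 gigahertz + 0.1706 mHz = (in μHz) 1.623e+14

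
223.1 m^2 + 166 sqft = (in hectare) 0.02385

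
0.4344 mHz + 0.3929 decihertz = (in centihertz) 3.972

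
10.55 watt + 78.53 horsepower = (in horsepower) 78.54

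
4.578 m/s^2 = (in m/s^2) 4.578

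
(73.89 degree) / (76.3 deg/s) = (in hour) 0.000269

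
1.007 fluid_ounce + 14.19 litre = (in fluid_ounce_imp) 500.5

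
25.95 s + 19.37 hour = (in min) 1163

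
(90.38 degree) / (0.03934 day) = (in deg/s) 0.02659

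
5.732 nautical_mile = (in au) 7.096e-08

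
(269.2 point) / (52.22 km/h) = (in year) 2.076e-10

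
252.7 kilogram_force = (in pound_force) 557.1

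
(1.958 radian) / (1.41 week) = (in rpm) 2.193e-05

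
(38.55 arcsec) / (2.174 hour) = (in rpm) 2.28e-07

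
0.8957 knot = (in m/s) 0.4608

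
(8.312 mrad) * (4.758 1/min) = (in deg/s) 0.03777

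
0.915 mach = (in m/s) 311.6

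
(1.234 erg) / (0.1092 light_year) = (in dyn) 1.194e-17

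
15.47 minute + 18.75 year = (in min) 9.855e+06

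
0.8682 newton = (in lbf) 0.1952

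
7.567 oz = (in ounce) 7.567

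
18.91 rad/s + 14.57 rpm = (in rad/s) 20.44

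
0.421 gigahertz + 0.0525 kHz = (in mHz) 4.21e+11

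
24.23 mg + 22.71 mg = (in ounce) 0.001656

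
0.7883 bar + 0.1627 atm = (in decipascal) 9.532e+05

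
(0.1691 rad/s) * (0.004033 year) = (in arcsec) 4.436e+09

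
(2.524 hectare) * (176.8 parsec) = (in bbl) 8.661e+23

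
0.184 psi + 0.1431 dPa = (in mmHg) 9.516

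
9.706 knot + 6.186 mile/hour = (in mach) 0.02279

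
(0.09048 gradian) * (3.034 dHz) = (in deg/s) 0.02471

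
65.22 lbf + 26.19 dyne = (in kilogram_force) 29.58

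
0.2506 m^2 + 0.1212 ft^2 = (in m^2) 0.2619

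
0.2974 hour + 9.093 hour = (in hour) 9.39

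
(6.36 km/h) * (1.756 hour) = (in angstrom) 1.117e+14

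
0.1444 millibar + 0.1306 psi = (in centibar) 0.9149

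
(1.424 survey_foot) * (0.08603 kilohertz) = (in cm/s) 3734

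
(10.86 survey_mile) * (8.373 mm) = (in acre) 0.03616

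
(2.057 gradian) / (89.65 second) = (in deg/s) 0.02065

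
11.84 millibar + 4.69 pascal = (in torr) 8.916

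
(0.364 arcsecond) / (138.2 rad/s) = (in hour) 3.547e-12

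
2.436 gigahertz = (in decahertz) 2.436e+08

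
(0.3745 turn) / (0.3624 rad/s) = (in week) 1.074e-05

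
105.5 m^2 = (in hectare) 0.01055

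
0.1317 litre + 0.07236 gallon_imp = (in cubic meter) 0.0004607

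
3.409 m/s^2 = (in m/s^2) 3.409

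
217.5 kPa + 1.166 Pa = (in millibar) 2175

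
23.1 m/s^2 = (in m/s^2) 23.1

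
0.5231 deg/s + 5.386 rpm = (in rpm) 5.473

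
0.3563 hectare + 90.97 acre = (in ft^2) 4.001e+06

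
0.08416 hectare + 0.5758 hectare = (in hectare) 0.66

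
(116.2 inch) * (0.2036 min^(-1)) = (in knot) 0.01947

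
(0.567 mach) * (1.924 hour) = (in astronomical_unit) 8.939e-06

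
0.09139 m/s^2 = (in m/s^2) 0.09139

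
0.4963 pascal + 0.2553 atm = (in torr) 194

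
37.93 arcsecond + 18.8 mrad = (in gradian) 1.209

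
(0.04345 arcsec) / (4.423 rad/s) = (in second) 4.763e-08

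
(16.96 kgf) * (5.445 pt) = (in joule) 0.3195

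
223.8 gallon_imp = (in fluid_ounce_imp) 3.581e+04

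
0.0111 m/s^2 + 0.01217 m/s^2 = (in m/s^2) 0.02327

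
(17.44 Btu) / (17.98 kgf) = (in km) 0.1044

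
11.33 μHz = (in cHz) 0.001133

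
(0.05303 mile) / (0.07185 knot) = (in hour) 0.6414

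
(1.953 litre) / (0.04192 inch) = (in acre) 0.0004532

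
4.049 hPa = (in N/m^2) 404.9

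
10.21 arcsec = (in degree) 0.002836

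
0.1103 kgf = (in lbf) 0.2432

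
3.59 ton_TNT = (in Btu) 1.424e+07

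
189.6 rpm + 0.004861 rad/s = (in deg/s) 1138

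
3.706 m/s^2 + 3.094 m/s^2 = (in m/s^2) 6.8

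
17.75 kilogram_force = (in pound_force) 39.13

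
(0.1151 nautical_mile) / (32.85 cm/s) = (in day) 0.00751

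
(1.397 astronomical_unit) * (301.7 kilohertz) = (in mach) 1.852e+14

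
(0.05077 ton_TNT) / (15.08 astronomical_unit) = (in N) 9.416e-05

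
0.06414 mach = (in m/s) 21.84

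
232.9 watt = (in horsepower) 0.3123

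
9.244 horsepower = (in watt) 6893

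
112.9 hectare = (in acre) 279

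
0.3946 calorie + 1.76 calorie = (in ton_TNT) 2.155e-09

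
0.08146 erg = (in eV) 5.084e+10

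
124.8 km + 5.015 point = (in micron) 1.248e+11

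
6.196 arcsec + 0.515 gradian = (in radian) 0.00812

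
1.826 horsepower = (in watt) 1362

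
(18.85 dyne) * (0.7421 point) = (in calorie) 1.179e-08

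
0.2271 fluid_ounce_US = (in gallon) 0.001774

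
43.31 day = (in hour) 1039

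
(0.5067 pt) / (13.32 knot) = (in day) 3.019e-10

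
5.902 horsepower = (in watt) 4401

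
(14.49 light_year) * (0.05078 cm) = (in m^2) 6.961e+13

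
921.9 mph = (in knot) 801.1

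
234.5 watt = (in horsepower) 0.3145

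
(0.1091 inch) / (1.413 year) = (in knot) 1.209e-10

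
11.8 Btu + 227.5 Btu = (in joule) 2.525e+05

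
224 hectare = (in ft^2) 2.411e+07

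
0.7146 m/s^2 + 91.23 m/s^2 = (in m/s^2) 91.94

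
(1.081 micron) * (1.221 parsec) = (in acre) 1.006e+07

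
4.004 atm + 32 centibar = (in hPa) 4377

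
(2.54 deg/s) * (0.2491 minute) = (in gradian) 42.18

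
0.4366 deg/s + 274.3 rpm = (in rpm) 274.4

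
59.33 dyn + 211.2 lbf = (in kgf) 95.8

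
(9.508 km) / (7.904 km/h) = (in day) 0.05012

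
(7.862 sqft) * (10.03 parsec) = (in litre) 2.261e+20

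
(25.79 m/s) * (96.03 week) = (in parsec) 4.854e-08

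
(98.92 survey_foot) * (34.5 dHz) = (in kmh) 374.5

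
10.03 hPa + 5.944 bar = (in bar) 5.954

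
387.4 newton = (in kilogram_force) 39.5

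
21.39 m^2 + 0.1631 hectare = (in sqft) 1.779e+04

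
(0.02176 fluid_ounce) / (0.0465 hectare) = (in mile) 8.599e-13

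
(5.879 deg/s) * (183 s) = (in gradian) 1195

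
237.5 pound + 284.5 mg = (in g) 1.077e+05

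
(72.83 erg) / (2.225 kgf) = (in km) 3.338e-10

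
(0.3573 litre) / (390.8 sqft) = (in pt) 0.0279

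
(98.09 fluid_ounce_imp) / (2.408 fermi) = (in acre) 2.86e+08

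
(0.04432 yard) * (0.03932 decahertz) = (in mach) 4.68e-05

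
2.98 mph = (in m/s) 1.332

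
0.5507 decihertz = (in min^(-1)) 3.304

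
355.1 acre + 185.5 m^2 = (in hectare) 143.7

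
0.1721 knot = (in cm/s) 8.854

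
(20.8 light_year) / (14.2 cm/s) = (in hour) 3.849e+14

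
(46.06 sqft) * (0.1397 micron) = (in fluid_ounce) 0.02021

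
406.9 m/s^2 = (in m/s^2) 406.9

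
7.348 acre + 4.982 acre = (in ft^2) 5.371e+05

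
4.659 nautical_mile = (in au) 5.768e-08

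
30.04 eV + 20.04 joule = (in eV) 1.251e+20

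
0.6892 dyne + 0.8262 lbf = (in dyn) 3.675e+05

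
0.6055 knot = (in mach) 0.0009148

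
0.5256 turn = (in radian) 3.302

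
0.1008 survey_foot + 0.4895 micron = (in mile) 1.909e-05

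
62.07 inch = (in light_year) 1.666e-16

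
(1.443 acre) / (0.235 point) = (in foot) 2.311e+08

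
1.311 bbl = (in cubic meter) 0.2084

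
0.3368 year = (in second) 1.062e+07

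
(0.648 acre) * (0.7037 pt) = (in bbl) 4.095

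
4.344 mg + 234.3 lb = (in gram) 1.063e+05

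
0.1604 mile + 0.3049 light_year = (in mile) 1.792e+12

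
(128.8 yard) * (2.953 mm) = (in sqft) 3.744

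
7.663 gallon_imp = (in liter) 34.84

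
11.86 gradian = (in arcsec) 3.843e+04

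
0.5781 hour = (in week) 0.003441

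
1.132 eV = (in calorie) 4.335e-20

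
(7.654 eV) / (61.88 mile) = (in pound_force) 2.768e-24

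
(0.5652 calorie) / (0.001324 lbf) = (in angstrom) 4.015e+12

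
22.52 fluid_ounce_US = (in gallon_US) 0.1759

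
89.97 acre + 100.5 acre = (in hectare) 77.08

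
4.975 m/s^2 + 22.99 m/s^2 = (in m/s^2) 27.96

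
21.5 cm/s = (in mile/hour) 0.4809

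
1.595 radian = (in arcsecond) 3.29e+05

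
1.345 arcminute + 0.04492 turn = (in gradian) 17.99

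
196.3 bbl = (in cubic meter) 31.21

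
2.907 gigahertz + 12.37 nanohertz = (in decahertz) 2.907e+08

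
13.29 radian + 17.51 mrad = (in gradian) 847.2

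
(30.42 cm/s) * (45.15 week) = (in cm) 8.307e+08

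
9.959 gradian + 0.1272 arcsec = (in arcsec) 3.227e+04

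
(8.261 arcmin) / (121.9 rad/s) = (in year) 6.251e-13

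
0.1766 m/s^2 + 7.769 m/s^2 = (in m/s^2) 7.946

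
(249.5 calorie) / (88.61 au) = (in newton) 7.875e-11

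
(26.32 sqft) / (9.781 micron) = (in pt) 7.086e+08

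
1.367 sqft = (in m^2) 0.127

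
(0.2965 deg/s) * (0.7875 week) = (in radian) 2465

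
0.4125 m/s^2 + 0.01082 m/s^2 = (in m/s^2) 0.4233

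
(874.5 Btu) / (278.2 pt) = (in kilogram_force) 9.586e+05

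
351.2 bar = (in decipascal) 3.512e+08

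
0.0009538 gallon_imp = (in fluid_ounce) 0.1466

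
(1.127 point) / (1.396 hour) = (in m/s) 7.911e-08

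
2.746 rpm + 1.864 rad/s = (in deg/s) 123.3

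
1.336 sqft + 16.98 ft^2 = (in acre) 0.0004205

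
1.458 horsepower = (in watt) 1087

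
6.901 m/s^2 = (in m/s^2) 6.901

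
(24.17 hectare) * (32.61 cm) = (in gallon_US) 2.082e+07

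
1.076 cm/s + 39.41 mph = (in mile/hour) 39.43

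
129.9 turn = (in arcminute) 2.806e+06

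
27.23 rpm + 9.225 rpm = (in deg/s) 218.7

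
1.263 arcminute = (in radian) 0.0003674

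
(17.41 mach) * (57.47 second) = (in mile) 211.7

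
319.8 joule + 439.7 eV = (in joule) 319.8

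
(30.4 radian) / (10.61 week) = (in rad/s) 4.737e-06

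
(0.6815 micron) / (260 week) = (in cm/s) 4.334e-13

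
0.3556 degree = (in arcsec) 1280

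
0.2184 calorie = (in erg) 9.138e+06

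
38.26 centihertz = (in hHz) 0.003826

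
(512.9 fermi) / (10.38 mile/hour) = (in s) 1.105e-13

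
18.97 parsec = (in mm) 5.854e+20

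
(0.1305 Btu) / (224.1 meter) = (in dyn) 6.144e+04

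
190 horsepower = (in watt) 1.417e+05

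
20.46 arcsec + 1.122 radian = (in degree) 64.29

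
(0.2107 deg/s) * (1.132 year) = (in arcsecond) 2.708e+10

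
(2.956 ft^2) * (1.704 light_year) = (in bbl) 2.785e+16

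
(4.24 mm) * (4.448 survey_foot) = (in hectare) 5.748e-07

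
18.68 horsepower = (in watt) 1.393e+04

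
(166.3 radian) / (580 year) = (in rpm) 8.682e-08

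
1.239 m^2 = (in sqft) 13.34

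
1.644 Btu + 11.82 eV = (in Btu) 1.644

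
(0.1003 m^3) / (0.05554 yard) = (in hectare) 0.0001975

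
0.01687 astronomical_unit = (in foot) 8.28e+09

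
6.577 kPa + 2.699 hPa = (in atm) 0.06757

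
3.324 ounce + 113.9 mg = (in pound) 0.208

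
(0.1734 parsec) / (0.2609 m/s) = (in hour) 5.697e+12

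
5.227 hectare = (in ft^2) 5.626e+05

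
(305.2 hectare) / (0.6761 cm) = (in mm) 4.514e+11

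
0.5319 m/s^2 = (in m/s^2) 0.5319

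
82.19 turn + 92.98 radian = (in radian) 609.4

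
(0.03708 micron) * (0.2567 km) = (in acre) 2.352e-09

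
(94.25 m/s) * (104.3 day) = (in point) 2.408e+12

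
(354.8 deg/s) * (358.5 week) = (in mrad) 1.343e+12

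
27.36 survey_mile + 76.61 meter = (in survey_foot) 1.447e+05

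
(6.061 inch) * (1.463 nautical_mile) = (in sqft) 4490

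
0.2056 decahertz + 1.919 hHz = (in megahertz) 0.000194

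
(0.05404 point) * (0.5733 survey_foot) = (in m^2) 3.331e-06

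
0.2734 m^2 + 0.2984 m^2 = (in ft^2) 6.155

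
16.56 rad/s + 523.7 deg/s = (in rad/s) 25.7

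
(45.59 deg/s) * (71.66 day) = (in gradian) 3.136e+08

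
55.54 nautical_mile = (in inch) 4.05e+06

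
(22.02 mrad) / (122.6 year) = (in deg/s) 3.263e-10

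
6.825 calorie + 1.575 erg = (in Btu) 0.02707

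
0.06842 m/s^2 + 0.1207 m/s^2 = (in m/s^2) 0.1891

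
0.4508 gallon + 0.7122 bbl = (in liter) 114.9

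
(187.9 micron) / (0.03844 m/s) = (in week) 8.082e-09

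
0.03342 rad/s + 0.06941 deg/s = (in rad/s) 0.03463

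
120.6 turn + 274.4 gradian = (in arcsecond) 1.572e+08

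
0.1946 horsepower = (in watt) 145.1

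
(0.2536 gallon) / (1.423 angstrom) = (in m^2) 6.746e+06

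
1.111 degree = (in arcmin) 66.66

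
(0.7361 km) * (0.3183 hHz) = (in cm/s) 2.343e+06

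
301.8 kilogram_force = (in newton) 2960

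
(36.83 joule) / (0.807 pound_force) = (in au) 6.858e-11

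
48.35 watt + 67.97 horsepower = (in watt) 5.073e+04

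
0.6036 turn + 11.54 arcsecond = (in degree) 217.3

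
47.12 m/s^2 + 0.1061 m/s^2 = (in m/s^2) 47.23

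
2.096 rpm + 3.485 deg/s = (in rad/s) 0.2803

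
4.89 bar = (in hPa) 4890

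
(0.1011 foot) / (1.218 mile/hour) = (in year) 1.795e-09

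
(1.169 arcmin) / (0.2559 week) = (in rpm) 2.098e-08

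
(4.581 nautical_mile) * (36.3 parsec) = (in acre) 2.348e+18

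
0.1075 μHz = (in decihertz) 1.075e-06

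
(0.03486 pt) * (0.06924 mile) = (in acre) 3.386e-07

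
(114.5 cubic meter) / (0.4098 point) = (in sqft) 8.525e+06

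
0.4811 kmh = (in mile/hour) 0.2989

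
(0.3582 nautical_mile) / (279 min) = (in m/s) 0.03963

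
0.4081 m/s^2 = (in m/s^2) 0.4081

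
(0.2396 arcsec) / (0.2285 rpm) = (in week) 8.027e-11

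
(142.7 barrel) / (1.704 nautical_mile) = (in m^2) 0.007189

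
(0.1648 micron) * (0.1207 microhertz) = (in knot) 3.867e-14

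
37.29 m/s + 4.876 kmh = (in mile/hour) 86.45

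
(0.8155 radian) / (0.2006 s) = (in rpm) 38.82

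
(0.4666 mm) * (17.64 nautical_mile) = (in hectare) 0.001524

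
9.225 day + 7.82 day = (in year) 0.0467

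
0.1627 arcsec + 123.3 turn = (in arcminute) 2.663e+06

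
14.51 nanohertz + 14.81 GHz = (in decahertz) 1.481e+09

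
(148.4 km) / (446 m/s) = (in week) 0.0005502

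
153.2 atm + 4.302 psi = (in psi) 2256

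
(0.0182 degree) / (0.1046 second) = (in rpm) 0.029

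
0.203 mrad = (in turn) 3.231e-05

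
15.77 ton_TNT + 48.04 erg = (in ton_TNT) 15.77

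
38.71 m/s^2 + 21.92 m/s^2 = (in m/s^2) 60.63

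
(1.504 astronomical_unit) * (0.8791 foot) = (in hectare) 6.029e+06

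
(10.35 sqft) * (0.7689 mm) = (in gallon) 0.1953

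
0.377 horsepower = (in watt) 281.1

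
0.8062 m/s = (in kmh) 2.902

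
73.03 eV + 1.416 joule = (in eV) 8.838e+18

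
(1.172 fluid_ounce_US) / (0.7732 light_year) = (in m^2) 4.738e-21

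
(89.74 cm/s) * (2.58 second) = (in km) 0.002315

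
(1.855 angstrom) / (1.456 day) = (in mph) 3.299e-15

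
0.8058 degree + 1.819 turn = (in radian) 11.44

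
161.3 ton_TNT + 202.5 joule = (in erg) 6.749e+18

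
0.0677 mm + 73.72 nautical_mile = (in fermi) 1.365e+20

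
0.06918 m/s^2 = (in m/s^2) 0.06918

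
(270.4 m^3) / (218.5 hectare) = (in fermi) 1.238e+11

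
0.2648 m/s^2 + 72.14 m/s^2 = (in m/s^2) 72.4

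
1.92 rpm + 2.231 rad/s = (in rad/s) 2.432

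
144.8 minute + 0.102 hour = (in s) 9055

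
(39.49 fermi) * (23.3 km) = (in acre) 2.274e-13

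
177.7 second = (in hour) 0.04936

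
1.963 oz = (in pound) 0.1227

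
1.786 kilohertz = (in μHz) 1.786e+09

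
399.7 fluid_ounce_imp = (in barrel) 0.07143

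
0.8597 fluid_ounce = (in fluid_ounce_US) 0.8597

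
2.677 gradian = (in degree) 2.409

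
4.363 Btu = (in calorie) 1100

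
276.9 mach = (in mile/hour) 2.109e+05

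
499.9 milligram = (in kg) 0.0004999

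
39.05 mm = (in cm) 3.905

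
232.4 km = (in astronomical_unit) 1.553e-06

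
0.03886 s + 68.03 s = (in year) 2.158e-06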